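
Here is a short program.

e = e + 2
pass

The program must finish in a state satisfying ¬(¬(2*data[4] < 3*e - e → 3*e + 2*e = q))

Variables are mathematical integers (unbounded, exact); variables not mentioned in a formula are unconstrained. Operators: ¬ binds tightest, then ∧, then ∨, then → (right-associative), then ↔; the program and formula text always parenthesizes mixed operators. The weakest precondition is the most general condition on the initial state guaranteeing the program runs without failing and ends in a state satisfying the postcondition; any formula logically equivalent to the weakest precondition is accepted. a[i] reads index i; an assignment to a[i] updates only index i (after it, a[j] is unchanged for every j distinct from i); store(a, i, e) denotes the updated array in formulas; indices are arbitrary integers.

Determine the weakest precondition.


Working backward. After the program, the postcondition ¬(¬(2*data[4] < 3*e - e → 3*e + 2*e = q)) must hold; in canonical form it is 2*data[4] < 2*e → 5*e = q.
Before skip: 2*data[4] < 2*e → 5*e = q
Before e := e + 2: 2*data[4] < 2*e + 4 → 5*e = q - 10
Answer: WP = 2*data[4] < 2*e + 4 → 5*e = q - 10


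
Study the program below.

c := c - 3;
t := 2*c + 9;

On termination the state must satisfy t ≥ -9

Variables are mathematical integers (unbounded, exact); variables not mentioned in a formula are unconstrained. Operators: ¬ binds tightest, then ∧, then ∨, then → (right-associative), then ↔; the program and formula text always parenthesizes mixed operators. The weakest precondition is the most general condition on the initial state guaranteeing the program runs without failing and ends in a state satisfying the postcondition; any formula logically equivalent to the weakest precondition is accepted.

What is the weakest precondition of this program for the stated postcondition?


Working backward. After the program, t ≥ -9 must hold.
Before t := 2*c + 9: 2*c ≥ -18
Before c := c - 3: 2*c ≥ -12
Answer: WP = 2*c ≥ -12


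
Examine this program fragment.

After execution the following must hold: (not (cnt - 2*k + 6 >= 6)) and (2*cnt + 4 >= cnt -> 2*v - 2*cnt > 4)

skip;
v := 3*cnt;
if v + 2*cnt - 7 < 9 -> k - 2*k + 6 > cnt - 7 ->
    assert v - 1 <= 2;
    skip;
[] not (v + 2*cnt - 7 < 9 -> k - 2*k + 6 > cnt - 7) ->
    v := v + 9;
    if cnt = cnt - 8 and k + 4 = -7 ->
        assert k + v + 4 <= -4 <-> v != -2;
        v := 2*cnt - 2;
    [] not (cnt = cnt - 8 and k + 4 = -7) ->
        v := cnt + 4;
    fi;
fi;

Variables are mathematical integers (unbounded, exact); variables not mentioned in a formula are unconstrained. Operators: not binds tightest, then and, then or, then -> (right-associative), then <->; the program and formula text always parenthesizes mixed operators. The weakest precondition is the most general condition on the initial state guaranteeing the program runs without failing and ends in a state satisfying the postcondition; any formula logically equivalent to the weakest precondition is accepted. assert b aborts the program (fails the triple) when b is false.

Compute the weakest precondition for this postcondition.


Working backward. After the program, the postcondition (not (cnt - 2*k + 6 >= 6)) and (2*cnt + 4 >= cnt -> 2*v - 2*cnt > 4) must hold; in canonical form it is (not (cnt >= 2*k)) and (cnt >= -4 -> 2*v > 2*cnt + 4).
Then branch requires v <= 3 and (not (cnt >= 2*k)) and (cnt >= -4 -> 2*v > 2*cnt + 4); else branch requires not (cnt >= 2*k).
Before the if: ((2*cnt + v < 16 -> cnt + k < 13) -> (v <= 3 and (not (cnt >= 2*k)) and (cnt >= -4 -> 2*v > 2*cnt + 4))) and ((not (2*cnt + v < 16 -> cnt + k < 13)) -> (not (cnt >= 2*k)))
Before v := 3*cnt: ((5*cnt < 16 -> cnt + k < 13) -> (3*cnt <= 3 and (not (cnt >= 2*k)) and (cnt >= -4 -> 4*cnt > 4))) and ((not (5*cnt < 16 -> cnt + k < 13)) -> (not (cnt >= 2*k)))
Before skip: ((5*cnt < 16 -> cnt + k < 13) -> (3*cnt <= 3 and (not (cnt >= 2*k)) and (cnt >= -4 -> 4*cnt > 4))) and ((not (5*cnt < 16 -> cnt + k < 13)) -> (not (cnt >= 2*k)))
Answer: WP = ((5*cnt < 16 -> cnt + k < 13) -> (3*cnt <= 3 and (not (cnt >= 2*k)) and (cnt >= -4 -> 4*cnt > 4))) and ((not (5*cnt < 16 -> cnt + k < 13)) -> (not (cnt >= 2*k)))


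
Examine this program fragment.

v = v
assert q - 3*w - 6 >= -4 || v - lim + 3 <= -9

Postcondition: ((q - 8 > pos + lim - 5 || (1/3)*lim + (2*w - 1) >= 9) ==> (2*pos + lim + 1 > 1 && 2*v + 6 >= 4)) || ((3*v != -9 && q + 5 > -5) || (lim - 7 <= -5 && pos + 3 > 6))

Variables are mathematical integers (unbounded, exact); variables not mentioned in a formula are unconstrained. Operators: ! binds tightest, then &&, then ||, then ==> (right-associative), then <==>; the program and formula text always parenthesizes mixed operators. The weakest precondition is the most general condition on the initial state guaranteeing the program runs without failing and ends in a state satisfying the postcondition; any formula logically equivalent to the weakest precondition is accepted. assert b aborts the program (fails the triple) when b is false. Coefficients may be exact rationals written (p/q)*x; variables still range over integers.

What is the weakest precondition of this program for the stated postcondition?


Working backward. After the program, the postcondition ((q - 8 > pos + lim - 5 || (1/3)*lim + (2*w - 1) >= 9) ==> (2*pos + lim + 1 > 1 && 2*v + 6 >= 4)) || ((3*v != -9 && q + 5 > -5) || (lim - 7 <= -5 && pos + 3 > 6)) must hold; in canonical form it is ((q > lim + pos + 3 || (1/3)*lim + 2*w >= 10) ==> (lim + 2*pos > 0 && 2*v >= -2)) || (3*v != -9 && q > -10) || (lim <= 2 && pos > 3).
Before assert q - 3*w - 6 >= -4 || v - lim + 3 <= -9: (q >= 3*w + 2 || v <= lim - 12) && (((q > lim + pos + 3 || (1/3)*lim + 2*w >= 10) ==> (lim + 2*pos > 0 && 2*v >= -2)) || (3*v != -9 && q > -10) || (lim <= 2 && pos > 3))
Before v := v: (q >= 3*w + 2 || v <= lim - 12) && (((q > lim + pos + 3 || (1/3)*lim + 2*w >= 10) ==> (lim + 2*pos > 0 && 2*v >= -2)) || (3*v != -9 && q > -10) || (lim <= 2 && pos > 3))
Answer: WP = (q >= 3*w + 2 || v <= lim - 12) && (((q > lim + pos + 3 || (1/3)*lim + 2*w >= 10) ==> (lim + 2*pos > 0 && 2*v >= -2)) || (3*v != -9 && q > -10) || (lim <= 2 && pos > 3))


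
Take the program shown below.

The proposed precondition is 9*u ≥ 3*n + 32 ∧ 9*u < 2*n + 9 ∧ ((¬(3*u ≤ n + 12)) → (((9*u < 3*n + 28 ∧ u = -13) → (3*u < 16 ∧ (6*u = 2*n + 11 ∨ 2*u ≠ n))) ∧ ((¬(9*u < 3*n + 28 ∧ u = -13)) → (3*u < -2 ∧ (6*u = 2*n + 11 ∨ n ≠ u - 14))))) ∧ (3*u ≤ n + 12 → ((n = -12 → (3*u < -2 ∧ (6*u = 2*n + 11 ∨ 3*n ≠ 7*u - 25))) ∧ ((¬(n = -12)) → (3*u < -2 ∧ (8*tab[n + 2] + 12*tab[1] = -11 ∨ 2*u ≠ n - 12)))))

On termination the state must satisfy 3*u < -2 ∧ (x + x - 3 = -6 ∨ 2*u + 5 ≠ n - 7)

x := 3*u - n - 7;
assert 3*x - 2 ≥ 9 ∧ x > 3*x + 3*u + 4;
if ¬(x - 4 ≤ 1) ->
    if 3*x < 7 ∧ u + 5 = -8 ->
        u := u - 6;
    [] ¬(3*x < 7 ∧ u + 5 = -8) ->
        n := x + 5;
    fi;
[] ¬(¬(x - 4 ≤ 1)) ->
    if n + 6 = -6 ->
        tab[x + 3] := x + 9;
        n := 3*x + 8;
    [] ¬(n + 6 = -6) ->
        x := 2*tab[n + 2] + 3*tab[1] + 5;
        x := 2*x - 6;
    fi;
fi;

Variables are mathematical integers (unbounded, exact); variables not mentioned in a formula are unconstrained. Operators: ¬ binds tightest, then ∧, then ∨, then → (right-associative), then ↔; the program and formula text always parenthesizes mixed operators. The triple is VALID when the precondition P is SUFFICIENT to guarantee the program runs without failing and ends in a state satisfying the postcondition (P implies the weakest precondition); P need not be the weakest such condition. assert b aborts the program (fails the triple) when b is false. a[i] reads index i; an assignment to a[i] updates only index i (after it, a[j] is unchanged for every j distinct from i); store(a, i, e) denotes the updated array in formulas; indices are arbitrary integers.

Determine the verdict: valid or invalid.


Working backward. After the program, the postcondition 3*u < -2 ∧ (x + x - 3 = -6 ∨ 2*u + 5 ≠ n - 7) must hold; in canonical form it is 3*u < -2 ∧ (2*x = -3 ∨ 2*u ≠ n - 12).
Then branch requires ((3*x < 7 ∧ u = -13) → (3*u < 16 ∧ (2*x = -3 ∨ 2*u ≠ n))) ∧ ((¬(3*x < 7 ∧ u = -13)) → (3*u < -2 ∧ (2*x = -3 ∨ 2*u ≠ x - 7))); else branch requires (n = -12 → (3*u < -2 ∧ (2*x = -3 ∨ 2*u ≠ 3*x - 4))) ∧ ((¬(n = -12)) → (3*u < -2 ∧ (8*tab[n + 2] + 12*tab[1] = -11 ∨ 2*u ≠ n - 12))).
Before the if: ((¬(x ≤ 5)) → (((3*x < 7 ∧ u = -13) → (3*u < 16 ∧ (2*x = -3 ∨ 2*u ≠ n))) ∧ ((¬(3*x < 7 ∧ u = -13)) → (3*u < -2 ∧ (2*x = -3 ∨ 2*u ≠ x - 7))))) ∧ (x ≤ 5 → ((n = -12 → (3*u < -2 ∧ (2*x = -3 ∨ 2*u ≠ 3*x - 4))) ∧ ((¬(n = -12)) → (3*u < -2 ∧ (8*tab[n + 2] + 12*tab[1] = -11 ∨ 2*u ≠ n - 12)))))
Before assert 3*x - 2 ≥ 9 ∧ x > 3*x + 3*u + 4: 3*x ≥ 11 ∧ 3*u + 2*x < -4 ∧ ((¬(x ≤ 5)) → (((3*x < 7 ∧ u = -13) → (3*u < 16 ∧ (2*x = -3 ∨ 2*u ≠ n))) ∧ ((¬(3*x < 7 ∧ u = -13)) → (3*u < -2 ∧ (2*x = -3 ∨ 2*u ≠ x - 7))))) ∧ (x ≤ 5 → ((n = -12 → (3*u < -2 ∧ (2*x = -3 ∨ 2*u ≠ 3*x - 4))) ∧ ((¬(n = -12)) → (3*u < -2 ∧ (8*tab[n + 2] + 12*tab[1] = -11 ∨ 2*u ≠ n - 12)))))
Before x := 3*u - n - 7: 9*u ≥ 3*n + 32 ∧ 9*u < 2*n + 10 ∧ ((¬(3*u ≤ n + 12)) → (((9*u < 3*n + 28 ∧ u = -13) → (3*u < 16 ∧ (6*u = 2*n + 11 ∨ 2*u ≠ n))) ∧ ((¬(9*u < 3*n + 28 ∧ u = -13)) → (3*u < -2 ∧ (6*u = 2*n + 11 ∨ n ≠ u - 14))))) ∧ (3*u ≤ n + 12 → ((n = -12 → (3*u < -2 ∧ (6*u = 2*n + 11 ∨ 3*n ≠ 7*u - 25))) ∧ ((¬(n = -12)) → (3*u < -2 ∧ (8*tab[n + 2] + 12*tab[1] = -11 ∨ 2*u ≠ n - 12)))))
The weakest precondition is 9*u ≥ 3*n + 32 ∧ 9*u < 2*n + 10 ∧ ((¬(3*u ≤ n + 12)) → (((9*u < 3*n + 28 ∧ u = -13) → (3*u < 16 ∧ (6*u = 2*n + 11 ∨ 2*u ≠ n))) ∧ ((¬(9*u < 3*n + 28 ∧ u = -13)) → (3*u < -2 ∧ (6*u = 2*n + 11 ∨ n ≠ u - 14))))) ∧ (3*u ≤ n + 12 → ((n = -12 → (3*u < -2 ∧ (6*u = 2*n + 11 ∨ 3*n ≠ 7*u - 25))) ∧ ((¬(n = -12)) → (3*u < -2 ∧ (8*tab[n + 2] + 12*tab[1] = -11 ∨ 2*u ≠ n - 12))))).
Check whether 9*u ≥ 3*n + 32 ∧ 9*u < 2*n + 9 ∧ ((¬(3*u ≤ n + 12)) → (((9*u < 3*n + 28 ∧ u = -13) → (3*u < 16 ∧ (6*u = 2*n + 11 ∨ 2*u ≠ n))) ∧ ((¬(9*u < 3*n + 28 ∧ u = -13)) → (3*u < -2 ∧ (6*u = 2*n + 11 ∨ n ≠ u - 14))))) ∧ (3*u ≤ n + 12 → ((n = -12 → (3*u < -2 ∧ (6*u = 2*n + 11 ∨ 3*n ≠ 7*u - 25))) ∧ ((¬(n = -12)) → (3*u < -2 ∧ (8*tab[n + 2] + 12*tab[1] = -11 ∨ 2*u ≠ n - 12))))) implies it.
Every state satisfying the precondition satisfies the weakest precondition: the implication holds.
Answer: valid


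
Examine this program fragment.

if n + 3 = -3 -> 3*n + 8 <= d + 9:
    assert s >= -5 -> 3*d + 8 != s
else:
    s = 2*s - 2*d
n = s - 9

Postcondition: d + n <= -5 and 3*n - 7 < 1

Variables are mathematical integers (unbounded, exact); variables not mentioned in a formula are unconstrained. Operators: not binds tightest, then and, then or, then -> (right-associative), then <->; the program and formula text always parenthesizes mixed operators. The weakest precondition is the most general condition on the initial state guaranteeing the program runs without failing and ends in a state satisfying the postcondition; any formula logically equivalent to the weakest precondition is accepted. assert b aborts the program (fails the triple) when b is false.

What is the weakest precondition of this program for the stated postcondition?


Working backward. After the program, the postcondition d + n <= -5 and 3*n - 7 < 1 must hold; in canonical form it is d + n <= -5 and 3*n < 8.
Before n := s - 9: d + s <= 4 and 3*s < 35
Then branch requires (s >= -5 -> 3*d != s - 8) and d + s <= 4 and 3*s < 35; else branch requires 2*s <= d + 4 and 6*s < 6*d + 35.
Before the if: ((n = -6 -> 3*n <= d + 1) -> ((s >= -5 -> 3*d != s - 8) and d + s <= 4 and 3*s < 35)) and ((not (n = -6 -> 3*n <= d + 1)) -> (2*s <= d + 4 and 6*s < 6*d + 35))
Answer: WP = ((n = -6 -> 3*n <= d + 1) -> ((s >= -5 -> 3*d != s - 8) and d + s <= 4 and 3*s < 35)) and ((not (n = -6 -> 3*n <= d + 1)) -> (2*s <= d + 4 and 6*s < 6*d + 35))


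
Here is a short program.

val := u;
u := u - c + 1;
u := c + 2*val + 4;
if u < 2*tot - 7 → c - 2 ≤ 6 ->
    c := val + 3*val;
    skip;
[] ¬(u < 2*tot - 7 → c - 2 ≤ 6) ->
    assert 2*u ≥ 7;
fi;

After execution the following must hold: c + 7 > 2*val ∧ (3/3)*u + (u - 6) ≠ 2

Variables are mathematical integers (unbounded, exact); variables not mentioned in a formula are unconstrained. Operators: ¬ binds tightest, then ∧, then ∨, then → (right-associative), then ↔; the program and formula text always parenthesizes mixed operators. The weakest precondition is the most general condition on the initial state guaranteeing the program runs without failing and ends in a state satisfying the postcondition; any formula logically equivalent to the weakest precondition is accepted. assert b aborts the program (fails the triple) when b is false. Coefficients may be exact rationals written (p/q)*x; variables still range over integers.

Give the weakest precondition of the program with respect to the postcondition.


Working backward. After the program, the postcondition c + 7 > 2*val ∧ (3/3)*u + (u - 6) ≠ 2 must hold; in canonical form it is c > 2*val - 7 ∧ 2*u ≠ 8.
Then branch requires 2*val > -7 ∧ 2*u ≠ 8; else branch requires 2*u ≥ 7 ∧ c > 2*val - 7 ∧ 2*u ≠ 8.
Before the if: ((u < 2*tot - 7 → c ≤ 8) → (2*val > -7 ∧ 2*u ≠ 8)) ∧ ((¬(u < 2*tot - 7 → c ≤ 8)) → (2*u ≥ 7 ∧ c > 2*val - 7 ∧ 2*u ≠ 8))
Before u := c + 2*val + 4: ((c + 2*val < 2*tot - 11 → c ≤ 8) → (2*val > -7 ∧ 2*c + 4*val ≠ 0)) ∧ ((¬(c + 2*val < 2*tot - 11 → c ≤ 8)) → (2*c + 4*val ≥ -1 ∧ c > 2*val - 7 ∧ 2*c + 4*val ≠ 0))
Before u := u - c + 1: ((c + 2*val < 2*tot - 11 → c ≤ 8) → (2*val > -7 ∧ 2*c + 4*val ≠ 0)) ∧ ((¬(c + 2*val < 2*tot - 11 → c ≤ 8)) → (2*c + 4*val ≥ -1 ∧ c > 2*val - 7 ∧ 2*c + 4*val ≠ 0))
Before val := u: ((c + 2*u < 2*tot - 11 → c ≤ 8) → (2*u > -7 ∧ 2*c + 4*u ≠ 0)) ∧ ((¬(c + 2*u < 2*tot - 11 → c ≤ 8)) → (2*c + 4*u ≥ -1 ∧ c > 2*u - 7 ∧ 2*c + 4*u ≠ 0))
Answer: WP = ((c + 2*u < 2*tot - 11 → c ≤ 8) → (2*u > -7 ∧ 2*c + 4*u ≠ 0)) ∧ ((¬(c + 2*u < 2*tot - 11 → c ≤ 8)) → (2*c + 4*u ≥ -1 ∧ c > 2*u - 7 ∧ 2*c + 4*u ≠ 0))


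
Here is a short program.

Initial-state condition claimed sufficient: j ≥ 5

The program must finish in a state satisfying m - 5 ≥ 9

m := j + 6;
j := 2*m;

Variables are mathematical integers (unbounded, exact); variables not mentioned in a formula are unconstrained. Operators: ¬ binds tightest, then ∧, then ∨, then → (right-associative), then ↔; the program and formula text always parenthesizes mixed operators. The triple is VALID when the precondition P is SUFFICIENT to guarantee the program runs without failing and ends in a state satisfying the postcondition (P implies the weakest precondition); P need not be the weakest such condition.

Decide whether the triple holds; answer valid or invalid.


Working backward. After the program, the postcondition m - 5 ≥ 9 must hold; in canonical form it is m ≥ 14.
Before j := 2*m: m ≥ 14
Before m := j + 6: j ≥ 8
The weakest precondition is j ≥ 8.
Check whether j ≥ 5 implies it.
Countermodel: at the initial state j = 5, the precondition holds but the weakest precondition fails.
Answer: invalid


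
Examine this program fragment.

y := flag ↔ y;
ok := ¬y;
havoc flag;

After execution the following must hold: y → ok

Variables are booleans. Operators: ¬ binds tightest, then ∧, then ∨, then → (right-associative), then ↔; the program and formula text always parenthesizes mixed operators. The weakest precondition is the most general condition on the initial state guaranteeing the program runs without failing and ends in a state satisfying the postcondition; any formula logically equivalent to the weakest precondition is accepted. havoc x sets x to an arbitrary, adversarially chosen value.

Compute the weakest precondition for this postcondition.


Working backward. After the program, y → ok must hold.
Before havoc flag: y → ok
Before ok := ¬y: y → (¬y)
Before y := flag ↔ y: (flag ↔ y) → (¬(flag ↔ y))
Answer: WP = (flag ↔ y) → (¬(flag ↔ y))


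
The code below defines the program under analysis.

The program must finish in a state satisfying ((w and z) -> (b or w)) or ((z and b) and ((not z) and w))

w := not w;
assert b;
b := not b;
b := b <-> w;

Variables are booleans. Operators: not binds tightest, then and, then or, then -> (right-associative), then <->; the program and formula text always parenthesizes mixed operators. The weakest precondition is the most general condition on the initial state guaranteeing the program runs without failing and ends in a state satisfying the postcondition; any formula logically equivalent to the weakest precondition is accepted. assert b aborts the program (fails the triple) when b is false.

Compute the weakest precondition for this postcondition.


Working backward. After the program, the postcondition ((w and z) -> (b or w)) or ((z and b) and ((not z) and w)) must hold; in canonical form it is (w and z) -> (b or w).
Before b := b <-> w: (w and z) -> ((b <-> w) or w)
Before b := not b: (w and z) -> (((not b) <-> w) or w)
Before assert b: b and ((w and z) -> (((not b) <-> w) or w))
Before w := not w: b and (((not w) and z) -> (((not b) <-> (not w)) or (not w)))
Answer: WP = b and (((not w) and z) -> (((not b) <-> (not w)) or (not w)))


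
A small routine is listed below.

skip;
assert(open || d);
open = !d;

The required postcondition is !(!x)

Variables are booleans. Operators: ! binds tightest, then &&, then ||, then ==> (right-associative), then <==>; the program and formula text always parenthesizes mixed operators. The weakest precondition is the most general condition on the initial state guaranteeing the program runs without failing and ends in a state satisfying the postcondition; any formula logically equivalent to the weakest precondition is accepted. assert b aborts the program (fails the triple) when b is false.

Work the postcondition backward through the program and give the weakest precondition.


Working backward. After the program, the postcondition !(!x) must hold; in canonical form it is x.
Before open := !d: x
Before assert open || d: (open || d) && x
Before skip: (open || d) && x
Answer: WP = (open || d) && x


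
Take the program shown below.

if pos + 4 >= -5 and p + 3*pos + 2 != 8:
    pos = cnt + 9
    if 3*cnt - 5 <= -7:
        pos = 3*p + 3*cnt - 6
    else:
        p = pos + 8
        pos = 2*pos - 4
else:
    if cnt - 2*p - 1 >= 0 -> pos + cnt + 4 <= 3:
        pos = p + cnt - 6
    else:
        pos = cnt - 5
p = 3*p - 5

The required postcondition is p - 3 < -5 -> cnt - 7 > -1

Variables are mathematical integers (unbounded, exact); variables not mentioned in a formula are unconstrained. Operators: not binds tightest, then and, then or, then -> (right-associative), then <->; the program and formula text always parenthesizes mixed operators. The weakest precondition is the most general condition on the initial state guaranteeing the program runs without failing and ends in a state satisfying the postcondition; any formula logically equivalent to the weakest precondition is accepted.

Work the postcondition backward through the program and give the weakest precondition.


Working backward. After the program, the postcondition p - 3 < -5 -> cnt - 7 > -1 must hold; in canonical form it is p < -2 -> cnt > 6.
Before p := 3*p - 5: 3*p < 3 -> cnt > 6
Then branch requires (3*cnt <= -2 -> (3*p < 3 -> cnt > 6)) and ((not (3*cnt <= -2)) -> (3*cnt < -48 -> cnt > 6)); else branch requires ((cnt >= 2*p + 1 -> cnt + pos <= -1) -> (3*p < 3 -> cnt > 6)) and ((not (cnt >= 2*p + 1 -> cnt + pos <= -1)) -> (3*p < 3 -> cnt > 6)).
Before the if: ((pos >= -9 and p + 3*pos != 6) -> ((3*cnt <= -2 -> (3*p < 3 -> cnt > 6)) and ((not (3*cnt <= -2)) -> (3*cnt < -48 -> cnt > 6)))) and ((not (pos >= -9 and p + 3*pos != 6)) -> (((cnt >= 2*p + 1 -> cnt + pos <= -1) -> (3*p < 3 -> cnt > 6)) and ((not (cnt >= 2*p + 1 -> cnt + pos <= -1)) -> (3*p < 3 -> cnt > 6))))
Answer: WP = ((pos >= -9 and p + 3*pos != 6) -> ((3*cnt <= -2 -> (3*p < 3 -> cnt > 6)) and ((not (3*cnt <= -2)) -> (3*cnt < -48 -> cnt > 6)))) and ((not (pos >= -9 and p + 3*pos != 6)) -> (((cnt >= 2*p + 1 -> cnt + pos <= -1) -> (3*p < 3 -> cnt > 6)) and ((not (cnt >= 2*p + 1 -> cnt + pos <= -1)) -> (3*p < 3 -> cnt > 6))))


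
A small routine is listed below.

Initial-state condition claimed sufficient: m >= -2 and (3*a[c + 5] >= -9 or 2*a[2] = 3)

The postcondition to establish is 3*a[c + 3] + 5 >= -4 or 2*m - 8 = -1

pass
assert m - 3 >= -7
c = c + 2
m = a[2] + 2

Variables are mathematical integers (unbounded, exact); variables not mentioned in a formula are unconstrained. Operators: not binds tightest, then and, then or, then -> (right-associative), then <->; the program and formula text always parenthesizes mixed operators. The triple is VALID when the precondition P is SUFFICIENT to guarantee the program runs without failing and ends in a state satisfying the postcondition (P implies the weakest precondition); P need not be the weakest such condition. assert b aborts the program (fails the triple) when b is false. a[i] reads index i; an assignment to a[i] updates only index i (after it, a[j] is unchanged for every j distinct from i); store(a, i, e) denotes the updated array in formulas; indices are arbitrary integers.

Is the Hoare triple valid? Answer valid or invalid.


Working backward. After the program, the postcondition 3*a[c + 3] + 5 >= -4 or 2*m - 8 = -1 must hold; in canonical form it is 3*a[c + 3] >= -9 or 2*m = 7.
Before m := a[2] + 2: 3*a[c + 3] >= -9 or 2*a[2] = 3
Before c := c + 2: 3*a[c + 5] >= -9 or 2*a[2] = 3
Before assert m - 3 >= -7: m >= -4 and (3*a[c + 5] >= -9 or 2*a[2] = 3)
Before skip: m >= -4 and (3*a[c + 5] >= -9 or 2*a[2] = 3)
The weakest precondition is m >= -4 and (3*a[c + 5] >= -9 or 2*a[2] = 3).
Check whether m >= -2 and (3*a[c + 5] >= -9 or 2*a[2] = 3) implies it.
Every state satisfying the precondition satisfies the weakest precondition: the implication holds.
Answer: valid


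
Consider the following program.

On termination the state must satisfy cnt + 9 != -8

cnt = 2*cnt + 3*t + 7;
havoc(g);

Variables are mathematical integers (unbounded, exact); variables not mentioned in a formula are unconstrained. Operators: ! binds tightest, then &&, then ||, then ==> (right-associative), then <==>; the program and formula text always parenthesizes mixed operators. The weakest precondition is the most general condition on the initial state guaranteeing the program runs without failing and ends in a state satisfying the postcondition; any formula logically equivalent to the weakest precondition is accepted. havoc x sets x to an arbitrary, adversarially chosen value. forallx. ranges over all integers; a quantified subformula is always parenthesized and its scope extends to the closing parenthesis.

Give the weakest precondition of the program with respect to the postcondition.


Working backward. After the program, the postcondition cnt + 9 != -8 must hold; in canonical form it is cnt != -17.
Before havoc g: cnt != -17
Before cnt := 2*cnt + 3*t + 7: 2*cnt + 3*t != -24
Answer: WP = 2*cnt + 3*t != -24


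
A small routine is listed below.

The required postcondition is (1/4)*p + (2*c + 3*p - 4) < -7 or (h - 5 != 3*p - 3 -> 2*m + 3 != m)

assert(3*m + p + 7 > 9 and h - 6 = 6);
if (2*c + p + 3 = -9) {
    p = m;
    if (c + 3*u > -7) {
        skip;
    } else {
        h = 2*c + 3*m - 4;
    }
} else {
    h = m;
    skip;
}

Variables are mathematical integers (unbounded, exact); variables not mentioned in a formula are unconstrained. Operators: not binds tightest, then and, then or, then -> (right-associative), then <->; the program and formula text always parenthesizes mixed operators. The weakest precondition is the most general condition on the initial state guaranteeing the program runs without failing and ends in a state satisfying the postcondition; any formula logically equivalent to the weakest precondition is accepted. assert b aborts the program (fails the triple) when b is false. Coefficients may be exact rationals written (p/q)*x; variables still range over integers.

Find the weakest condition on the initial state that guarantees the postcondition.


Working backward. After the program, the postcondition (1/4)*p + (2*c + 3*p - 4) < -7 or (h - 5 != 3*p - 3 -> 2*m + 3 != m) must hold; in canonical form it is 2*c + (13/4)*p < -3 or (h != 3*p + 2 -> m != -3).
Then branch requires (c + 3*u > -7 -> (2*c + (13/4)*m < -3 or (h != 3*m + 2 -> m != -3))) and ((not (c + 3*u > -7)) -> (2*c + (13/4)*m < -3 or (2*c != 6 -> m != -3))); else branch requires 2*c + (13/4)*p < -3 or (m != 3*p + 2 -> m != -3).
Before the if: (2*c + p = -12 -> ((c + 3*u > -7 -> (2*c + (13/4)*m < -3 or (h != 3*m + 2 -> m != -3))) and ((not (c + 3*u > -7)) -> (2*c + (13/4)*m < -3 or (2*c != 6 -> m != -3))))) and ((not (2*c + p = -12)) -> (2*c + (13/4)*p < -3 or (m != 3*p + 2 -> m != -3)))
Before assert 3*m + p + 7 > 9 and h - 6 = 6: 3*m + p > 2 and h = 12 and (2*c + p = -12 -> ((c + 3*u > -7 -> (2*c + (13/4)*m < -3 or (h != 3*m + 2 -> m != -3))) and ((not (c + 3*u > -7)) -> (2*c + (13/4)*m < -3 or (2*c != 6 -> m != -3))))) and ((not (2*c + p = -12)) -> (2*c + (13/4)*p < -3 or (m != 3*p + 2 -> m != -3)))
Answer: WP = 3*m + p > 2 and h = 12 and (2*c + p = -12 -> ((c + 3*u > -7 -> (2*c + (13/4)*m < -3 or (h != 3*m + 2 -> m != -3))) and ((not (c + 3*u > -7)) -> (2*c + (13/4)*m < -3 or (2*c != 6 -> m != -3))))) and ((not (2*c + p = -12)) -> (2*c + (13/4)*p < -3 or (m != 3*p + 2 -> m != -3)))


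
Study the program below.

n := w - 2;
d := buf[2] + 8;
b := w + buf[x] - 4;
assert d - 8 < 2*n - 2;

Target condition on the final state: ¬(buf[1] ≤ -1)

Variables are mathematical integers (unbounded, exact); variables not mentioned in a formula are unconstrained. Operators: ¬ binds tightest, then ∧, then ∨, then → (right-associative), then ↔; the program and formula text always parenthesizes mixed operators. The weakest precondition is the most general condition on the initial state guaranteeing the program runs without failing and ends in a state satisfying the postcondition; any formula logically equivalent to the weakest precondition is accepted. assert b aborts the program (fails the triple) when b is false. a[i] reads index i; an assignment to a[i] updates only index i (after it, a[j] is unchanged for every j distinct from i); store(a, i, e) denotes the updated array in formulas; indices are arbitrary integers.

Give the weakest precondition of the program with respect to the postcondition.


Working backward. After the program, ¬(buf[1] ≤ -1) must hold.
Before assert d - 8 < 2*n - 2: d < 2*n + 6 ∧ (¬(buf[1] ≤ -1))
Before b := w + buf[x] - 4: d < 2*n + 6 ∧ (¬(buf[1] ≤ -1))
Before d := buf[2] + 8: buf[2] < 2*n - 2 ∧ (¬(buf[1] ≤ -1))
Before n := w - 2: buf[2] < 2*w - 6 ∧ (¬(buf[1] ≤ -1))
Answer: WP = buf[2] < 2*w - 6 ∧ (¬(buf[1] ≤ -1))


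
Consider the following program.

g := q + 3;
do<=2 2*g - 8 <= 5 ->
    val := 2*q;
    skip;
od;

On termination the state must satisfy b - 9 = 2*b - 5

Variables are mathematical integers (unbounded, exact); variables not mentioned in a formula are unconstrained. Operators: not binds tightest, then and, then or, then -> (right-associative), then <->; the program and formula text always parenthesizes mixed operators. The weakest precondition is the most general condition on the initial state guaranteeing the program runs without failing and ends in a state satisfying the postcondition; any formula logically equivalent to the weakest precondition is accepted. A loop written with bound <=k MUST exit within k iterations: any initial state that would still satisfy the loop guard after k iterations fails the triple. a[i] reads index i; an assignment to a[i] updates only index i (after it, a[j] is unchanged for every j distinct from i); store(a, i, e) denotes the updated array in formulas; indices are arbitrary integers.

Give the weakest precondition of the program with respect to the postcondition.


Working backward. After the program, the postcondition b - 9 = 2*b - 5 must hold; in canonical form it is b = -4.
Before the loop (bound <=2), unroll the exhaustion recursion (WP_0 = exit-now case; WP_j = one more guarded iteration, up to j = 2):
  WP_0: (not (2*g <= 13)) and b = -4
  WP_1: (2*g <= 13 -> ((not (2*g <= 13)) and b = -4)) and ((not (2*g <= 13)) -> b = -4)
  WP_2: (2*g <= 13 -> ((2*g <= 13 -> ((not (2*g <= 13)) and b = -4)) and ((not (2*g <= 13)) -> b = -4))) and ((not (2*g <= 13)) -> b = -4)
So before the loop: (2*g <= 13 -> ((2*g <= 13 -> ((not (2*g <= 13)) and b = -4)) and ((not (2*g <= 13)) -> b = -4))) and ((not (2*g <= 13)) -> b = -4)
Before g := q + 3: (2*q <= 7 -> ((2*q <= 7 -> ((not (2*q <= 7)) and b = -4)) and ((not (2*q <= 7)) -> b = -4))) and ((not (2*q <= 7)) -> b = -4)
Answer: WP = (2*q <= 7 -> ((2*q <= 7 -> ((not (2*q <= 7)) and b = -4)) and ((not (2*q <= 7)) -> b = -4))) and ((not (2*q <= 7)) -> b = -4)


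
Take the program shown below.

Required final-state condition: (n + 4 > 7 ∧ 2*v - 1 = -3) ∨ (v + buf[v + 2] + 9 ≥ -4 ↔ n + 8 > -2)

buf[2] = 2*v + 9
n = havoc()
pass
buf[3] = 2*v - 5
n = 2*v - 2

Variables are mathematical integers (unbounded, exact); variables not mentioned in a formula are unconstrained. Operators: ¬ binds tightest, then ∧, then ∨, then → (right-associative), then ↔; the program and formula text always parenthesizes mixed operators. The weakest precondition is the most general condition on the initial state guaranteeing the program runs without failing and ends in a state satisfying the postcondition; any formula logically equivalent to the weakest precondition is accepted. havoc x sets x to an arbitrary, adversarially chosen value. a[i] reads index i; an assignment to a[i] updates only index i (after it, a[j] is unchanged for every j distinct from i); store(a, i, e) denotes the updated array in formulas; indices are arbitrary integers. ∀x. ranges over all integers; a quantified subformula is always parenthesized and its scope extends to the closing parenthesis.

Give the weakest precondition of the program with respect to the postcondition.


Working backward. After the program, the postcondition (n + 4 > 7 ∧ 2*v - 1 = -3) ∨ (v + buf[v + 2] + 9 ≥ -4 ↔ n + 8 > -2) must hold; in canonical form it is (n > 3 ∧ 2*v = -2) ∨ (buf[v + 2] + v ≥ -13 ↔ n > -10).
Before n := 2*v - 2: (2*v > 5 ∧ 2*v = -2) ∨ (buf[v + 2] + v ≥ -13 ↔ 2*v > -8)
Before buf[3] := 2*v - 5: (2*v > 5 ∧ 2*v = -2) ∨ (store(buf, 3, 2*v - 5)[v + 2] + v ≥ -13 ↔ 2*v > -8)
Before skip: (2*v > 5 ∧ 2*v = -2) ∨ (store(buf, 3, 2*v - 5)[v + 2] + v ≥ -13 ↔ 2*v > -8)
Before havoc n: (2*v > 5 ∧ 2*v = -2) ∨ (store(buf, 3, 2*v - 5)[v + 2] + v ≥ -13 ↔ 2*v > -8)
Before buf[2] := 2*v + 9: (2*v > 5 ∧ 2*v = -2) ∨ (store(store(buf, 2, 2*v + 9), 3, 2*v - 5)[v + 2] + v ≥ -13 ↔ 2*v > -8)
Answer: WP = (2*v > 5 ∧ 2*v = -2) ∨ (store(store(buf, 2, 2*v + 9), 3, 2*v - 5)[v + 2] + v ≥ -13 ↔ 2*v > -8)


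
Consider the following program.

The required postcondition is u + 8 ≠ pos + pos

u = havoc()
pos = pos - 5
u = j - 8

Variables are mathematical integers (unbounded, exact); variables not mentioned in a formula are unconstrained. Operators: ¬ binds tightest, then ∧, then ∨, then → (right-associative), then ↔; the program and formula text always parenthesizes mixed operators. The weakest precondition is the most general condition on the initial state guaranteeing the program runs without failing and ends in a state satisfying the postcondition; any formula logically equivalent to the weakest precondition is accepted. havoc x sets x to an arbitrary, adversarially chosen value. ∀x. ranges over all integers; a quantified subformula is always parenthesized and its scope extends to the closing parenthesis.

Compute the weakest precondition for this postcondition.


Working backward. After the program, the postcondition u + 8 ≠ pos + pos must hold; in canonical form it is u ≠ 2*pos - 8.
Before u := j - 8: j ≠ 2*pos
Before pos := pos - 5: j ≠ 2*pos - 10
Before havoc u: j ≠ 2*pos - 10
Answer: WP = j ≠ 2*pos - 10


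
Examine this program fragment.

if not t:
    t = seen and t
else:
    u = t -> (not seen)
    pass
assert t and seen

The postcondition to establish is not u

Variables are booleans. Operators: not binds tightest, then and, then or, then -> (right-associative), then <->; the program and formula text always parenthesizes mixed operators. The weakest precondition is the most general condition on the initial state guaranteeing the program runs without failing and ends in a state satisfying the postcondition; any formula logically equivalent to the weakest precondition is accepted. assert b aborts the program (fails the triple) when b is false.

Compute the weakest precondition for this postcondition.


Working backward. After the program, not u must hold.
Before assert t and seen: t and seen and (not u)
Then branch requires seen and t and (not u); else branch requires t and seen and (not (t -> (not seen))).
Before the if: ((not t) -> (seen and t and (not u))) and (t -> (t and seen and (not (t -> (not seen)))))
Answer: WP = ((not t) -> (seen and t and (not u))) and (t -> (t and seen and (not (t -> (not seen)))))


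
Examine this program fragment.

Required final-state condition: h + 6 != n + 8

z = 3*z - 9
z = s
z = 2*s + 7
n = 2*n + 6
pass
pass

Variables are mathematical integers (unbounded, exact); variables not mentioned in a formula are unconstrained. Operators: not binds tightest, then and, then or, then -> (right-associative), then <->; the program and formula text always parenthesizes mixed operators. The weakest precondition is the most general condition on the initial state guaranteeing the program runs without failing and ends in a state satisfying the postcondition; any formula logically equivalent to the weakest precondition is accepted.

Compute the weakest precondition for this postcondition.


Working backward. After the program, the postcondition h + 6 != n + 8 must hold; in canonical form it is h != n + 2.
Before skip: h != n + 2
Before skip: h != n + 2
Before n := 2*n + 6: h != 2*n + 8
Before z := 2*s + 7: h != 2*n + 8
Before z := s: h != 2*n + 8
Before z := 3*z - 9: h != 2*n + 8
Answer: WP = h != 2*n + 8


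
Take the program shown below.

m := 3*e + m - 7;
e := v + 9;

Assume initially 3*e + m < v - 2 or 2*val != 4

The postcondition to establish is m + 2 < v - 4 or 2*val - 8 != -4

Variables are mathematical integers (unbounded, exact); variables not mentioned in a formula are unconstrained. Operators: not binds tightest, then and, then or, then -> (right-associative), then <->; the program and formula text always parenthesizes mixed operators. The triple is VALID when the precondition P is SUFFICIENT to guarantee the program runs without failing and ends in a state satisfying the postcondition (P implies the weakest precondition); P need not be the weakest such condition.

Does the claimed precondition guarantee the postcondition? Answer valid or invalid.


Working backward. After the program, the postcondition m + 2 < v - 4 or 2*val - 8 != -4 must hold; in canonical form it is m < v - 6 or 2*val != 4.
Before e := v + 9: m < v - 6 or 2*val != 4
Before m := 3*e + m - 7: 3*e + m < v + 1 or 2*val != 4
The weakest precondition is 3*e + m < v + 1 or 2*val != 4.
Check whether 3*e + m < v - 2 or 2*val != 4 implies it.
Every state satisfying the precondition satisfies the weakest precondition: the implication holds.
Answer: valid


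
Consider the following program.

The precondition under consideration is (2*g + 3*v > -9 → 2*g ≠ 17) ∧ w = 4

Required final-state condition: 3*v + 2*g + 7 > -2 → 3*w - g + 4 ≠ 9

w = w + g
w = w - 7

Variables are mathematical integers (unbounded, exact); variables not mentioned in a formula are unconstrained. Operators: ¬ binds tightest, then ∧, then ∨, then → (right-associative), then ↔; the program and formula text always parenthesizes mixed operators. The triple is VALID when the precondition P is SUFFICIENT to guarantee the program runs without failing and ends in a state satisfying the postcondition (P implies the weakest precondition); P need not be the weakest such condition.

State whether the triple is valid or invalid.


Working backward. After the program, the postcondition 3*v + 2*g + 7 > -2 → 3*w - g + 4 ≠ 9 must hold; in canonical form it is 2*g + 3*v > -9 → 3*w ≠ g + 5.
Before w := w - 7: 2*g + 3*v > -9 → 3*w ≠ g + 26
Before w := w + g: 2*g + 3*v > -9 → 2*g + 3*w ≠ 26
The weakest precondition is 2*g + 3*v > -9 → 2*g + 3*w ≠ 26.
Check whether (2*g + 3*v > -9 → 2*g ≠ 17) ∧ w = 4 implies it.
Countermodel: at the initial state g = 7, v = -7, w = 4, the precondition holds but the weakest precondition fails.
Answer: invalid


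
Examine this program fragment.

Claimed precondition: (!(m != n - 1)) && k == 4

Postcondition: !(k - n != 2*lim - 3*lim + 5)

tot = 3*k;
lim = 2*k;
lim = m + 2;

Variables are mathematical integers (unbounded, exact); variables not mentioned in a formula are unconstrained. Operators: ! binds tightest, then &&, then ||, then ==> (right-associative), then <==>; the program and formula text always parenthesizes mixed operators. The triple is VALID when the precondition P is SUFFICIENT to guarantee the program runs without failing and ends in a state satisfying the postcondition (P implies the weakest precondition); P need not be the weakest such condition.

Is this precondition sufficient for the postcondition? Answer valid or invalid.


Working backward. After the program, the postcondition !(k - n != 2*lim - 3*lim + 5) must hold; in canonical form it is !(k + lim != n + 5).
Before lim := m + 2: !(k + m != n + 3)
Before lim := 2*k: !(k + m != n + 3)
Before tot := 3*k: !(k + m != n + 3)
The weakest precondition is !(k + m != n + 3).
Check whether (!(m != n - 1)) && k == 4 implies it.
Every state satisfying the precondition satisfies the weakest precondition: the implication holds.
Answer: valid


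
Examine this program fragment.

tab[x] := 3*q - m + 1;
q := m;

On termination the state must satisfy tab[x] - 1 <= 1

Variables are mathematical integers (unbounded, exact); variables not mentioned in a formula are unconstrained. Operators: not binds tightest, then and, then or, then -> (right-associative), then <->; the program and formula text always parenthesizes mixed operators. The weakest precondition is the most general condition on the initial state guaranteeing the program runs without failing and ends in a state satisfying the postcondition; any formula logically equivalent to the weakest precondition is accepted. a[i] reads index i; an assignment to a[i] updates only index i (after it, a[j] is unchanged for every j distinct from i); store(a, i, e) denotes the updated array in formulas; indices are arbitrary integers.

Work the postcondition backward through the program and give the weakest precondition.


Working backward. After the program, the postcondition tab[x] - 1 <= 1 must hold; in canonical form it is tab[x] <= 2.
Before q := m: tab[x] <= 2
Before tab[x] := 3*q - m + 1: store(tab, x, -m + 3*q + 1)[x] <= 2
Answer: WP = store(tab, x, -m + 3*q + 1)[x] <= 2


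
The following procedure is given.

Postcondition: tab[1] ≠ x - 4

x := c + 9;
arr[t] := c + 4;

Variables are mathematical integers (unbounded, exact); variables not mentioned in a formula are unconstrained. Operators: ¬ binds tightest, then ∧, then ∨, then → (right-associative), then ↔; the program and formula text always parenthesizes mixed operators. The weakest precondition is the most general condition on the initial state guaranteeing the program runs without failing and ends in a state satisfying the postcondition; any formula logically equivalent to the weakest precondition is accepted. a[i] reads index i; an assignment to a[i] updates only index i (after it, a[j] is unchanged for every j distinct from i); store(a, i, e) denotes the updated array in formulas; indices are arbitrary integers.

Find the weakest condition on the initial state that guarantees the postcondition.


Working backward. After the program, tab[1] ≠ x - 4 must hold.
Before arr[t] := c + 4: tab[1] ≠ x - 4
Before x := c + 9: tab[1] ≠ c + 5
Answer: WP = tab[1] ≠ c + 5
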